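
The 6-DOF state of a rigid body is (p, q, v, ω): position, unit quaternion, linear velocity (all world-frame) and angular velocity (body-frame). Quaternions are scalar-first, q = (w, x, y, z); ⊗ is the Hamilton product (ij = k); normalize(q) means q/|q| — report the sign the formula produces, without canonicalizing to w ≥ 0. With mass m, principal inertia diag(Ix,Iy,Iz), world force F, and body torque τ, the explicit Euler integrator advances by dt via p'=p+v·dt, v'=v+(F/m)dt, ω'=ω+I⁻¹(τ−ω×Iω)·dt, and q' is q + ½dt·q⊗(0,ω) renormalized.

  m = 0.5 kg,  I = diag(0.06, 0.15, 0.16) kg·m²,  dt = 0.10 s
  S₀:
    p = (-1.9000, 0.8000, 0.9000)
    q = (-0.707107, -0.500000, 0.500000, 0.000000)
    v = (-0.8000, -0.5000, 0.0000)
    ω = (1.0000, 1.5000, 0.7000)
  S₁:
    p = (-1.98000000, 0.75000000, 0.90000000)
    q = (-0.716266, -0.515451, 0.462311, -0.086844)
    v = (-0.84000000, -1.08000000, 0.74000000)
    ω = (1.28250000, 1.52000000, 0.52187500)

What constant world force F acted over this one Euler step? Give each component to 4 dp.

velocity change Δv = (-0.04000000, -0.58000000, 0.74000000)
m·(v₁−v₀)/dt = (-0.2000, -2.9000, 3.7000)

F = (-0.2000, -2.9000, 3.7000)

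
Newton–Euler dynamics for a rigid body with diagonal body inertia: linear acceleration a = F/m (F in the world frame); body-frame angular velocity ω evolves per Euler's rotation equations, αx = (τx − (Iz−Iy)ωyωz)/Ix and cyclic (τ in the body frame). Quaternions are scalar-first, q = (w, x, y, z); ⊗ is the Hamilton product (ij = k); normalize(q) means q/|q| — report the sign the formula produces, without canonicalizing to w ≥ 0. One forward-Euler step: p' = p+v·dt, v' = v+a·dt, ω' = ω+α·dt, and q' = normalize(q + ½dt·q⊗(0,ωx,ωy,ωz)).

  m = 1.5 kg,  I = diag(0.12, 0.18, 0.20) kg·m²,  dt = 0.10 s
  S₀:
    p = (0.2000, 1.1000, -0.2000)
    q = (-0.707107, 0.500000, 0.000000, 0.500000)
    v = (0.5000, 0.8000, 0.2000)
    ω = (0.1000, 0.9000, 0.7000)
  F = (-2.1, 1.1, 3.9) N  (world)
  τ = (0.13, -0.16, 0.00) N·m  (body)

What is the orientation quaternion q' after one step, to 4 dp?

q' = (-0.7259, 0.4732, -0.0467, 0.4969)

2q̇ = q⊗(0,ω) = (-0.4000000, -0.5207107, -0.9363963, -0.0449749)
updated quaternion q' = (-0.7259, 0.4732, -0.0467, 0.4969)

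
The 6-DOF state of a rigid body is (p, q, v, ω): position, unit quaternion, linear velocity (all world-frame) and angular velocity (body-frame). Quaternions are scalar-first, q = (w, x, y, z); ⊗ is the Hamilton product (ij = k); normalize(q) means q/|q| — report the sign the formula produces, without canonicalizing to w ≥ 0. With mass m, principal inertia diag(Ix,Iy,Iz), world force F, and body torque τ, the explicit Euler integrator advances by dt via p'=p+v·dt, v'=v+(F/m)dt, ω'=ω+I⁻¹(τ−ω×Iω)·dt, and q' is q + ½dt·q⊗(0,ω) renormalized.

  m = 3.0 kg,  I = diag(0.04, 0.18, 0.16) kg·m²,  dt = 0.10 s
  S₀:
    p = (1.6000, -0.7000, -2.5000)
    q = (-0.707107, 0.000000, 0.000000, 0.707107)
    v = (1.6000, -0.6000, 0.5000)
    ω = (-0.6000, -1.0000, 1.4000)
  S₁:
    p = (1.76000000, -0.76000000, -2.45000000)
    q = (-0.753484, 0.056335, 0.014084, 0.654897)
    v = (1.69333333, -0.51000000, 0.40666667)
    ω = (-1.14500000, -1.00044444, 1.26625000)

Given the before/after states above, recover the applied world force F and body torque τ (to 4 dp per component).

F = (2.8000, 2.7000, -2.8000)
τ = (-0.1900, 0.1000, -0.1300)

Δω = ω₁−ω₀ = (-0.54500000, -0.00044444, -0.13375000)
ω₀×(Iω₀) = (0.0280, 0.1008, 0.0840)
I·α + gyro = (-0.1900, 0.1000, -0.1300)
Δv = v₁−v₀ = (0.09333333, 0.09000000, -0.09333333)
F = m·Δv/dt = (2.8000, 2.7000, -2.8000)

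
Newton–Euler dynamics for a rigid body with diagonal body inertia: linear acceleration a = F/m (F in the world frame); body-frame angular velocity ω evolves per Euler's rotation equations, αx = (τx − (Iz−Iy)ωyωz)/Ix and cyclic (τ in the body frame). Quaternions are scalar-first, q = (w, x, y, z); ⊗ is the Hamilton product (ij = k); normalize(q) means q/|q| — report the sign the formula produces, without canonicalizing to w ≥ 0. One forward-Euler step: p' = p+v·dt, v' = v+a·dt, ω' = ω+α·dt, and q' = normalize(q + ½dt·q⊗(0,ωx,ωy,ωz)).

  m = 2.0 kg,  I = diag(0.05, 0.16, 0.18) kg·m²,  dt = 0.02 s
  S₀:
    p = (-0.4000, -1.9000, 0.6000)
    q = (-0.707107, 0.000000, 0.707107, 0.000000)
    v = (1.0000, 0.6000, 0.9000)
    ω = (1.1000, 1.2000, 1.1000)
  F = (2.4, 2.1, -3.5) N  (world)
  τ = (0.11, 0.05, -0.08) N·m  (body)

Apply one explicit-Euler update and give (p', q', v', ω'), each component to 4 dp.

p' = (-0.3800, -1.8880, 0.6180)
q' = (-0.7155, 0.0000, 0.6985, -0.0156)
v' = (1.0240, 0.6210, 0.8650)
ω' = (1.1334, 1.2259, 1.0750)

new position p' = (-0.3800, -1.8880, 0.6180)
v + (F/m)dt = (1.0240, 0.6210, 0.8650)
gyro term ω×Iω = (0.0264, -0.1573, 0.1452)
angular accel α = (1.6720, 1.2956, -1.2511)
ω' = ω + α·dt = (1.1334, 1.2259, 1.0750)
2q̇ = q⊗(0,ω) = (-0.8485284, 0.0000000, -0.8485284, -1.5556354)
updated quaternion q' = (-0.7155, 0.0000, 0.6985, -0.0156)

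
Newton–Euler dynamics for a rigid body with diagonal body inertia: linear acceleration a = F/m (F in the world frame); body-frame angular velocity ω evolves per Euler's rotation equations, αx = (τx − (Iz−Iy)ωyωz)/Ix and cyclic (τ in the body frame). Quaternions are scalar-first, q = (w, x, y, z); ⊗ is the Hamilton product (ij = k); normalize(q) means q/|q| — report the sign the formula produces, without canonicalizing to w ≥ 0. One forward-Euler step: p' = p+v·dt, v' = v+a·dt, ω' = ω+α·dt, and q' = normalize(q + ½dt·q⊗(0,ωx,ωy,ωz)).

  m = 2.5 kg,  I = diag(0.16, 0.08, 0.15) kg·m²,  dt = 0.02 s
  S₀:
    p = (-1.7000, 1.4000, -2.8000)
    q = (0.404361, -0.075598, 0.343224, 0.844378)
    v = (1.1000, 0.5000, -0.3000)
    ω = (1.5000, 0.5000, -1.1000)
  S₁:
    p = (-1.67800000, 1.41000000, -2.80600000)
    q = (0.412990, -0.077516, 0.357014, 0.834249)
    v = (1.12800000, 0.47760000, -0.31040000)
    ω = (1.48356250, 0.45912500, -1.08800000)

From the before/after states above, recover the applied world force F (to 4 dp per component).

velocity change Δv = (0.02800000, -0.02240000, -0.01040000)
applied force F = (3.5000, -2.8000, -1.3000)

F = (3.5000, -2.8000, -1.3000)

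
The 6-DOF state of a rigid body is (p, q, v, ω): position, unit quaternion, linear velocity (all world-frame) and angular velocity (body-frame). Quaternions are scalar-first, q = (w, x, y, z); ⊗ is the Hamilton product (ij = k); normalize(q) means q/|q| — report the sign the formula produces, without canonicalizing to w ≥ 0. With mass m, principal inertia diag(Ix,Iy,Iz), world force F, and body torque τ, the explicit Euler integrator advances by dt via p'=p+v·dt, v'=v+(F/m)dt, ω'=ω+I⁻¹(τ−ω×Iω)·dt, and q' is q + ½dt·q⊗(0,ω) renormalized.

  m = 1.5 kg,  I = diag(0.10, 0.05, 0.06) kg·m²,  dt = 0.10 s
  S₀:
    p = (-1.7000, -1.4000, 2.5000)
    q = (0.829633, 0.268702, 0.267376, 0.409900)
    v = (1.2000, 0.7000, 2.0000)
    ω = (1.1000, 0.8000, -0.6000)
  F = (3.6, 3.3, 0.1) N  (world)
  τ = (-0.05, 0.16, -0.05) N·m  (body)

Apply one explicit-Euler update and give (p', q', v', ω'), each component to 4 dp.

p' = (-1.5800, -1.3300, 2.7000)
q' = (0.8142, 0.2891, 0.3303, 0.3800)
v' = (1.4400, 0.9200, 2.0067)
ω' = (1.0548, 1.1728, -0.6100)

gyro term ω×Iω = (-0.0048, -0.0264, -0.0440)
angular accel α = (-0.4520, 3.7280, -0.1000)
ω' = ω + α·dt = (1.0548, 1.1728, -0.6100)
2q̇ = q⊗(0,ω) = (-0.2635330, 0.4242507, 1.2758176, -0.5769318)
updated quaternion q' = (0.8142, 0.2891, 0.3303, 0.3800)
linear accel F/m = (2.4000, 2.2000, 0.0667)
p + v·dt = (-1.5800, -1.3300, 2.7000)
v' = v + a·dt = (1.4400, 0.9200, 2.0067)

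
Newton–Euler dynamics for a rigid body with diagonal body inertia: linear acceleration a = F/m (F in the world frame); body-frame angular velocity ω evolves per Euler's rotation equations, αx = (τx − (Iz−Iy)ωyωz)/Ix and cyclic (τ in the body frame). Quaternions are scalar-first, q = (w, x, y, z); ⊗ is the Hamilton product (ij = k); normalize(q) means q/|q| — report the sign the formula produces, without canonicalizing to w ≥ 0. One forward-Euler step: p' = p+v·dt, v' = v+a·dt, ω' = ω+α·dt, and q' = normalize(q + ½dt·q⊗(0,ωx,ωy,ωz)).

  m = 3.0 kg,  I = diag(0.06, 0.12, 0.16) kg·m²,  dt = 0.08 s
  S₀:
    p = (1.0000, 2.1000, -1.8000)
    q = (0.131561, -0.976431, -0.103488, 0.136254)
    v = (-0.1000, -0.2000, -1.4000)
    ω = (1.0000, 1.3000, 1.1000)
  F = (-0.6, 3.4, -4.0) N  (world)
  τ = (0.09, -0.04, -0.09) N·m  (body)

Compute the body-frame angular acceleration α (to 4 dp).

α = (0.5467, 0.5833, -1.0500)

gyro term ω×Iω = (0.0572, -0.1100, 0.0780)
angular accel α = (0.5467, 0.5833, -1.0500)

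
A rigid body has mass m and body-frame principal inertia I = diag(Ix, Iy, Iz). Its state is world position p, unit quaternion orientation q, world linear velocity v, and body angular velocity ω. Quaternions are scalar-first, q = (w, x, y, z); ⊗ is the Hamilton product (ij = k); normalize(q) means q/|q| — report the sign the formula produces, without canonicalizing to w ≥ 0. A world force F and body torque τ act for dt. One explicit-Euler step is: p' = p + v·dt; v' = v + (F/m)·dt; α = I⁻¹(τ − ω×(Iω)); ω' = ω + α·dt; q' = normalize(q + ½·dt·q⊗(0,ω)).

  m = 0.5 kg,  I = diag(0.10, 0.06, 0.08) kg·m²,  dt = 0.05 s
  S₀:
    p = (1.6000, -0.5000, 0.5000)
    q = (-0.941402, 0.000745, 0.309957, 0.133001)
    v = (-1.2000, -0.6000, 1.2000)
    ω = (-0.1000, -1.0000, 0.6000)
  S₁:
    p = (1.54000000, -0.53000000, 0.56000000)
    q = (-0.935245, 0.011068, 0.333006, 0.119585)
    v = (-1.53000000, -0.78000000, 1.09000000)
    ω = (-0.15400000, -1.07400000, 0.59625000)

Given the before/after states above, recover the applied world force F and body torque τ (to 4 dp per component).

v₁ − v₀ = (-0.33000000, -0.18000000, -0.11000000)
F = m·Δv/dt = (-3.3000, -1.8000, -1.1000)
Δω = ω₁−ω₀ = (-0.05400000, -0.07400000, -0.00375000)
I·α + gyro = (-0.1200, -0.0900, -0.0100)

F = (-3.3000, -1.8000, -1.1000)
τ = (-0.1200, -0.0900, -0.0100)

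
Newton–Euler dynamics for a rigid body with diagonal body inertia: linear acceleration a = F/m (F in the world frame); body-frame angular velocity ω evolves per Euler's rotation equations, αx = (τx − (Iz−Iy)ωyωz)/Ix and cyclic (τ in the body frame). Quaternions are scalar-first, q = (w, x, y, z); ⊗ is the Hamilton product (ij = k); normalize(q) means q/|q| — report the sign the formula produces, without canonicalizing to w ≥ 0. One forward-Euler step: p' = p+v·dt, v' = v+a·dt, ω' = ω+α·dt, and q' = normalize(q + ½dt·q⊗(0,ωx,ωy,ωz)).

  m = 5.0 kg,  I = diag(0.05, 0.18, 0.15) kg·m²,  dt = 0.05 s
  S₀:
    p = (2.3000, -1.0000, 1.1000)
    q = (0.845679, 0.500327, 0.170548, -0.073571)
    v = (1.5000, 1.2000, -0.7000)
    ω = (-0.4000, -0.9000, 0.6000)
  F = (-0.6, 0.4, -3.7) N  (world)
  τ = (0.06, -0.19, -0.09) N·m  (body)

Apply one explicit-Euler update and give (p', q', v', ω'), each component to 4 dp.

p' = (2.3750, -0.9400, 1.0650)
q' = (0.8553, 0.4926, 0.1447, -0.0704)
v' = (1.4940, 1.2040, -0.7370)
ω' = (-0.3562, -0.9594, 0.5544)

a = (-0.1200, 0.0800, -0.7400)
new position p' = (2.3750, -0.9400, 1.0650)
v + (F/m)dt = (1.4940, 1.2040, -0.7370)
precession coupling ω×(Iω) = (0.0162, 0.0240, 0.0468)
α = I⁻¹(τ − ω×Iω) = (0.8760, -1.1889, -0.9120)
new body rate ω' = (-0.3562, -0.9594, 0.5544)
q⊗(0,ω) = (0.3977666, -0.3021567, -1.0318789, 0.1253323)
q' = normalize(q + ½dt·q⊗(0,ω)) = (0.8553, 0.4926, 0.1447, -0.0704)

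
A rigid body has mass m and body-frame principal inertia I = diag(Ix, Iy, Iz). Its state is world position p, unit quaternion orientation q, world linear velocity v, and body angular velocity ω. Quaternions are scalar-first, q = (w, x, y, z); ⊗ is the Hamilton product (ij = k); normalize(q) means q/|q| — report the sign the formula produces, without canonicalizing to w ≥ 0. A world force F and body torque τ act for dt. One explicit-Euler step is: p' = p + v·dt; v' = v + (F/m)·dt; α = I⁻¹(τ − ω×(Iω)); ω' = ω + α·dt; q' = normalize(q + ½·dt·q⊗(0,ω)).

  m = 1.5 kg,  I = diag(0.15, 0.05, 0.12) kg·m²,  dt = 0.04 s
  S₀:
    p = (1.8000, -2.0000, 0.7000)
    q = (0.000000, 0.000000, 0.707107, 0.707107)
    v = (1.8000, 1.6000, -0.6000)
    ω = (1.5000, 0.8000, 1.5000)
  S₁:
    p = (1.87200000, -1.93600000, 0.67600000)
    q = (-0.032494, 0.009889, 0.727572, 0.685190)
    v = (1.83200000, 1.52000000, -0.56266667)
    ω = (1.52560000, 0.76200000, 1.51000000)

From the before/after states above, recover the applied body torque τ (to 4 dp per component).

τ = (0.1800, 0.0200, -0.0900)

rate change Δω = (0.02560000, -0.03800000, 0.01000000)
applied torque τ = (0.1800, 0.0200, -0.0900)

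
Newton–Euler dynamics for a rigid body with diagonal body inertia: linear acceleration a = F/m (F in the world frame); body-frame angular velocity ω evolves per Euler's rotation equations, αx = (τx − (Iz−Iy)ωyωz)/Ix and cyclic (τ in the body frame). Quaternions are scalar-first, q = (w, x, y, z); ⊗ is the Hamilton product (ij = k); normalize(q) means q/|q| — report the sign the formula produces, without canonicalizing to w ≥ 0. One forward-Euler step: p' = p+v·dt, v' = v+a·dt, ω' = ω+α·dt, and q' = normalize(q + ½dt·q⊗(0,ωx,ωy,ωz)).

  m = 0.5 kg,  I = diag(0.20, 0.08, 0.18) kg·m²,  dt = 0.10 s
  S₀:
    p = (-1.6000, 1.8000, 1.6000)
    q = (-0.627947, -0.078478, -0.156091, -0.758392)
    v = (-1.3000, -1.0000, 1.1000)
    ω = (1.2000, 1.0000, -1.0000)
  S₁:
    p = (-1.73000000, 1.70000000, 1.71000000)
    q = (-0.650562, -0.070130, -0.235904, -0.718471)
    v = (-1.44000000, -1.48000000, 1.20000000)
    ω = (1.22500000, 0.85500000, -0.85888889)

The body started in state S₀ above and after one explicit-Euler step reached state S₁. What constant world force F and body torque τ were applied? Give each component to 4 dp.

F = (-0.7000, -2.4000, 0.5000)
τ = (-0.0500, -0.1400, 0.1100)

v₁ − v₀ = (-0.14000000, -0.48000000, 0.10000000)
applied force F = (-0.7000, -2.4000, 0.5000)
Δω = ω₁−ω₀ = (0.02500000, -0.14500000, 0.14111111)
ω₀×(Iω₀) = (-0.1000, -0.0240, -0.1440)
I·α + gyro = (-0.0500, -0.1400, 0.1100)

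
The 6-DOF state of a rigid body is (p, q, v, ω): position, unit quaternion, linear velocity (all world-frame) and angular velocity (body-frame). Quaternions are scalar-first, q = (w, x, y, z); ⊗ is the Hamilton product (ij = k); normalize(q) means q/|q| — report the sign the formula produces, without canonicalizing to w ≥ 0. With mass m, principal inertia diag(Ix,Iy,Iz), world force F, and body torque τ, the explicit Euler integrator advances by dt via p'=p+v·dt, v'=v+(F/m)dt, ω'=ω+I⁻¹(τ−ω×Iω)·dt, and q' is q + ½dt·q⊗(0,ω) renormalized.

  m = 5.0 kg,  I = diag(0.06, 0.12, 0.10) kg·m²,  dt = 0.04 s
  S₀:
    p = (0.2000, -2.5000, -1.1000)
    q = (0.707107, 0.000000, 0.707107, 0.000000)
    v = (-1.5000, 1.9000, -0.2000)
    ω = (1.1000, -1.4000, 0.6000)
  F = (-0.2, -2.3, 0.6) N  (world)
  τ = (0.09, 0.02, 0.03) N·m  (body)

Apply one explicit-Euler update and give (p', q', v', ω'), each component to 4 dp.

a = F/m = (-0.0400, -0.4600, 0.1200)
new position p' = (0.1400, -2.4240, -1.1080)
v + (F/m)dt = (-1.5016, 1.8816, -0.1952)
gyro term ω×Iω = (0.0168, -0.0264, -0.0924)
α = I⁻¹(τ − ω×Iω) = (1.2200, 0.3867, 1.2240)
new body rate ω' = (1.1488, -1.3845, 0.6490)
2q̇ = q⊗(0,ω) = (0.9899498, 1.2020819, -0.9899498, -0.3535535)
q' = normalize(q + ½dt·q⊗(0,ω)) = (0.7264, 0.0240, 0.6868, -0.0071)

p' = (0.1400, -2.4240, -1.1080)
q' = (0.7264, 0.0240, 0.6868, -0.0071)
v' = (-1.5016, 1.8816, -0.1952)
ω' = (1.1488, -1.3845, 0.6490)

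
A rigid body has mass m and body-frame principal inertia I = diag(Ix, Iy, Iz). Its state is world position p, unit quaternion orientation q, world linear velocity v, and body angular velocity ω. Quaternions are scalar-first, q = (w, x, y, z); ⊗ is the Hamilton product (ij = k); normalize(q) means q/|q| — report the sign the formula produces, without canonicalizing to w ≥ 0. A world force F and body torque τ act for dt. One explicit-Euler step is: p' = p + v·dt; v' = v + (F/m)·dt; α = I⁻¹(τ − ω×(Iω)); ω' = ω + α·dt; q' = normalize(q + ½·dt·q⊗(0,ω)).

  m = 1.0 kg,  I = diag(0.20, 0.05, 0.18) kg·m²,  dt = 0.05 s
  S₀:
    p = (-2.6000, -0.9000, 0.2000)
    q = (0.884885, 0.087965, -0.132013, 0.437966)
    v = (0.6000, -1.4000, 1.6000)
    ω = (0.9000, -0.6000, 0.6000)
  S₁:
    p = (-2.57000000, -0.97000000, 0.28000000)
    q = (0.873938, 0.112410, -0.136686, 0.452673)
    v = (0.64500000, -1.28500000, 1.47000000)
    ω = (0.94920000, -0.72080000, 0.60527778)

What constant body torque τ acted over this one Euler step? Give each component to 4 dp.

ω₁ − ω₀ = (0.04920000, -0.12080000, 0.00527778)
precession coupling = (-0.0468, 0.0108, 0.0810)
applied torque τ = (0.1500, -0.1100, 0.1000)

τ = (0.1500, -0.1100, 0.1000)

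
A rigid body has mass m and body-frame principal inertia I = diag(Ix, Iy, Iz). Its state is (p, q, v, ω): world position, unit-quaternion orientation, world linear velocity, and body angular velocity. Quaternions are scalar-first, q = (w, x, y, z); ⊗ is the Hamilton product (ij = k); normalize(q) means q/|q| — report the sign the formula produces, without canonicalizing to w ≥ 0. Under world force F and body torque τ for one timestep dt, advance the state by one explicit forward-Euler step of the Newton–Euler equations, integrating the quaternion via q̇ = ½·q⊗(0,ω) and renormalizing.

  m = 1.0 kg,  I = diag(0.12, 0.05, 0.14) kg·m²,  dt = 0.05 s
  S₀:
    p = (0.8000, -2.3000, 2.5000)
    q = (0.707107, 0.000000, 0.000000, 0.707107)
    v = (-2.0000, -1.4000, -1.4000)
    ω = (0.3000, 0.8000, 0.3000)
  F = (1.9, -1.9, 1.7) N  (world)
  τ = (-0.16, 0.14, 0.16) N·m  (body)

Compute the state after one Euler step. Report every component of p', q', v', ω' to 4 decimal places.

p' = (0.7000, -2.3700, 2.4300)
q' = (0.7016, -0.0088, 0.0194, 0.7122)
v' = (-1.9050, -1.4950, -1.3150)
ω' = (0.2243, 0.9418, 0.3631)

angular accel α = (-1.5133, 2.8360, 1.2629)
new body rate ω' = (0.2243, 0.9418, 0.3631)
q⊗(0,ω) = (-0.2121321, -0.3535535, 0.7778177, 0.2121321)
q + ½dt·q⊗(0,ω), renormalized = (0.7016, -0.0088, 0.0194, 0.7122)
a = (1.9000, -1.9000, 1.7000)
p + v·dt = (0.7000, -2.3700, 2.4300)
v' = v + a·dt = (-1.9050, -1.4950, -1.3150)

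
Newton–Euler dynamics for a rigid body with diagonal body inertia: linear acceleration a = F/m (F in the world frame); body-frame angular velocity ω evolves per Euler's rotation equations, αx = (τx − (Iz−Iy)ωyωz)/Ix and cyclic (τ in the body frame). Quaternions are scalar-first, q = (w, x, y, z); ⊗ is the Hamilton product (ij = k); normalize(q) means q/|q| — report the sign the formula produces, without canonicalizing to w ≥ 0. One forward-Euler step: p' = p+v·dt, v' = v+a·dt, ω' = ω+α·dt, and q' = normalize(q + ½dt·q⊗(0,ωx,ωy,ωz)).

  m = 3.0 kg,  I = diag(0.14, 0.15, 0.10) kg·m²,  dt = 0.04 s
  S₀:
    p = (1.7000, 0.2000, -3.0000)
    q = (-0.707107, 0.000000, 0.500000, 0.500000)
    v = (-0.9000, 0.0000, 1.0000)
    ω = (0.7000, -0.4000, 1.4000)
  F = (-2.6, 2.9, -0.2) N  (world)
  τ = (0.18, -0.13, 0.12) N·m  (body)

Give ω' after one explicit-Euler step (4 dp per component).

ω×(Iω) gyroscopic = (0.0280, 0.0392, -0.0028)
α = I⁻¹(τ − ω×Iω) = (1.0857, -1.1280, 1.2280)
ω + α·dt = (0.7434, -0.4451, 1.4491)

ω' = (0.7434, -0.4451, 1.4491)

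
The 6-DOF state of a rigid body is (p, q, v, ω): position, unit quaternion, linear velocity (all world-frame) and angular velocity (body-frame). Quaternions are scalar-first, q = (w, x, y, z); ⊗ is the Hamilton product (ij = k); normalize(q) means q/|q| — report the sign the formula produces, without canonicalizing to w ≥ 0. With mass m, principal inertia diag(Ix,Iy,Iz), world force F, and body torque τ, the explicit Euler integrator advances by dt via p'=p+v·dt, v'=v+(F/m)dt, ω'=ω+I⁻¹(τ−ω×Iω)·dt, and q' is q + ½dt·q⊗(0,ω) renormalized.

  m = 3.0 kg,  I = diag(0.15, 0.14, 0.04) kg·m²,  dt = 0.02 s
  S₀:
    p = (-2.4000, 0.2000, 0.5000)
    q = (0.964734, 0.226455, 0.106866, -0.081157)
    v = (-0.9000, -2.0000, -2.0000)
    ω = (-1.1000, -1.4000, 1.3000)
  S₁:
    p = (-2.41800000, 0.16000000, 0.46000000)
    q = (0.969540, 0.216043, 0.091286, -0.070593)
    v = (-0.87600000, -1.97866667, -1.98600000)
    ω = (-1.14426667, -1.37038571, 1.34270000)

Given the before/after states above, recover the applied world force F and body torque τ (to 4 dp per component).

Δv = v₁−v₀ = (0.02400000, 0.02133333, 0.01400000)
m·(v₁−v₀)/dt = (3.6000, 3.2000, 2.1000)
rate change Δω = (-0.04426667, 0.02961429, 0.04270000)
τ = I·(Δω/dt) + ω₀×(Iω₀) = (-0.1500, 0.0500, 0.0700)

F = (3.6000, 3.2000, 2.1000)
τ = (-0.1500, 0.0500, 0.0700)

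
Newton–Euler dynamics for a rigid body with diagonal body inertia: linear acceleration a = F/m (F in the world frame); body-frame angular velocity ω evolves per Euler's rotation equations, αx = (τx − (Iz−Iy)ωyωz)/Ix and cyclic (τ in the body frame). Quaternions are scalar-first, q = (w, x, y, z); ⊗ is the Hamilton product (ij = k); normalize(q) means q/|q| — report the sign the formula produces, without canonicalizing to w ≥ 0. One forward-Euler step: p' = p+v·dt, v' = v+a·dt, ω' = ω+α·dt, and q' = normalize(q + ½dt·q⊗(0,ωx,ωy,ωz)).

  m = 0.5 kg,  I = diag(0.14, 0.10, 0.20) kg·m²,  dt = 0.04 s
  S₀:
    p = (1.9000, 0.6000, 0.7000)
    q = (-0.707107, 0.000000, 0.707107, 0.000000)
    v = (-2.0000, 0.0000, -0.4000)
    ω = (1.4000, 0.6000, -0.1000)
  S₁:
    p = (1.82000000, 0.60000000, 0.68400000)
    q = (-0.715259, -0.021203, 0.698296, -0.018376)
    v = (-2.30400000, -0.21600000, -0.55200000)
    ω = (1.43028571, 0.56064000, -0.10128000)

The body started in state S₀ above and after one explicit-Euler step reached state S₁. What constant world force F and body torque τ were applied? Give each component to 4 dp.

ω₁ − ω₀ = (0.03028571, -0.03936000, -0.00128000)
precession coupling = (-0.0060, 0.0084, -0.0336)
I·α + gyro = (0.1000, -0.0900, -0.0400)
Δv = v₁−v₀ = (-0.30400000, -0.21600000, -0.15200000)
applied force F = (-3.8000, -2.7000, -1.9000)

F = (-3.8000, -2.7000, -1.9000)
τ = (0.1000, -0.0900, -0.0400)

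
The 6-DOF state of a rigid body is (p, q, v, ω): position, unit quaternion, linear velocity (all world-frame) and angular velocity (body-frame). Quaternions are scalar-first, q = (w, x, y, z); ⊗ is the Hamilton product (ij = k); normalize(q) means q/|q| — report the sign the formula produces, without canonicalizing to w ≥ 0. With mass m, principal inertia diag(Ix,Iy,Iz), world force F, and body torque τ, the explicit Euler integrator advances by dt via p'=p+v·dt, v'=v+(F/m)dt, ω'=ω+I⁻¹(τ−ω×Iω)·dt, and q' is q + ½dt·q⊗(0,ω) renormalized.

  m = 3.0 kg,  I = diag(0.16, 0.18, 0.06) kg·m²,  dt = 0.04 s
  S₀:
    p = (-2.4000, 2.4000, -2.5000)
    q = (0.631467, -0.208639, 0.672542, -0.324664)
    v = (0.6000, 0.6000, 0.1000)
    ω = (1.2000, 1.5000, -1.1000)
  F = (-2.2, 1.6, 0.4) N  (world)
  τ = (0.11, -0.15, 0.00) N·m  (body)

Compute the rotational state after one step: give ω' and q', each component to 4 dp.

(τ − ω×Iω)/I = (-0.5500, -0.1000, -0.6000)
new body rate ω' = (1.1780, 1.4960, -1.1240)
Hamilton product q⊗(0,ω) = (-1.1155766, 0.5049602, 0.3281008, -1.8146226)
updated quaternion q' = (0.6086, -0.1983, 0.6784, -0.3606)

ω' = (1.1780, 1.4960, -1.1240)
q' = (0.6086, -0.1983, 0.6784, -0.3606)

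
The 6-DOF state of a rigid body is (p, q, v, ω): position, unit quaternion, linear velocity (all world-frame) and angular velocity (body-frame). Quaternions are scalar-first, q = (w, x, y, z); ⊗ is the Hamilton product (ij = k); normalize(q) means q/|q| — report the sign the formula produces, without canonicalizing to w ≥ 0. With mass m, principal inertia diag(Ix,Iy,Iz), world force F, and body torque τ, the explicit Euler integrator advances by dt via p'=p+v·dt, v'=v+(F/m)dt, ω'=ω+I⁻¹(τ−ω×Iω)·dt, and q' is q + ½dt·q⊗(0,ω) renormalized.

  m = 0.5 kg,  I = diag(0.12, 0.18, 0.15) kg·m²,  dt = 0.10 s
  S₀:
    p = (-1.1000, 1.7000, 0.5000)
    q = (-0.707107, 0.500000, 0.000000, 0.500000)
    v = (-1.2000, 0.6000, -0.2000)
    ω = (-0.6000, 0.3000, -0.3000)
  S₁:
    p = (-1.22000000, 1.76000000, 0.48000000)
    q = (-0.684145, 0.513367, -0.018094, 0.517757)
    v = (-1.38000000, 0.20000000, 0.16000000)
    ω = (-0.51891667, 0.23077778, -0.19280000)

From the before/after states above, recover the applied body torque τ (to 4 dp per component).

τ = (0.1000, -0.1300, 0.1500)

rate change Δω = (0.08108333, -0.06922222, 0.10720000)
precession coupling = (0.0027, -0.0054, -0.0108)
applied torque τ = (0.1000, -0.1300, 0.1500)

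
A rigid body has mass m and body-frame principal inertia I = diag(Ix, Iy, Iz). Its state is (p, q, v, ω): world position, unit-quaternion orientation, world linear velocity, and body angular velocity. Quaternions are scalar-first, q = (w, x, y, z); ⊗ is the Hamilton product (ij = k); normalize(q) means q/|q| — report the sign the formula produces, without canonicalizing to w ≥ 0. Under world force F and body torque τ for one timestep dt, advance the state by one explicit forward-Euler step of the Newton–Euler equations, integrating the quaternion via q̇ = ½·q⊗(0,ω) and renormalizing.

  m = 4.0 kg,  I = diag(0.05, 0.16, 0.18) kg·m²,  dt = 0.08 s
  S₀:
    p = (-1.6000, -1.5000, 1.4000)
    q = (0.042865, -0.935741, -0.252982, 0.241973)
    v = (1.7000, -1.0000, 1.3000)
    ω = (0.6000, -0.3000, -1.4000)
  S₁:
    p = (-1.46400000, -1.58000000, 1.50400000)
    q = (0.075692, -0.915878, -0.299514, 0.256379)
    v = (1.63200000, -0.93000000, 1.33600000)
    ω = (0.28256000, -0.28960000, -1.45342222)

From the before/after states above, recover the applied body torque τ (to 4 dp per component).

τ = (-0.1900, 0.1300, -0.1400)

ω₁ − ω₀ = (-0.31744000, 0.01040000, -0.05342222)
gyro term ω₀×Iω₀ = (0.0084, 0.1092, -0.0198)
τ = I·(Δω/dt) + ω₀×(Iω₀) = (-0.1900, 0.1300, -0.1400)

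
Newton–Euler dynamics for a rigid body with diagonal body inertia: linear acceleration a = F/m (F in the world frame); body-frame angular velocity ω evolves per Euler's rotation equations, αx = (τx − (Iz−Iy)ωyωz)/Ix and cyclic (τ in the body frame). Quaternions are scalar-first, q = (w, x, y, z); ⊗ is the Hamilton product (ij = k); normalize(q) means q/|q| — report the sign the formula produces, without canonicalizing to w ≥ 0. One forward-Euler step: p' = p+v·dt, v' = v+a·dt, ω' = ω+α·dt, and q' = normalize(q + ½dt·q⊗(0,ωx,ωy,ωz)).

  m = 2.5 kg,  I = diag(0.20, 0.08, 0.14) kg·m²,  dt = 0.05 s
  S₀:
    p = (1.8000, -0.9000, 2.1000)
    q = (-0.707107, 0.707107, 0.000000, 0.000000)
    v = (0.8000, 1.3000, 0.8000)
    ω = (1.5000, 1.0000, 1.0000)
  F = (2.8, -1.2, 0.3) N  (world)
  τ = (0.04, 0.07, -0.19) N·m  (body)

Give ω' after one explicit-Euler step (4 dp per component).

ω' = (1.4950, 0.9875, 0.9964)

ω×(Iω) gyroscopic = (0.0600, 0.0900, -0.1800)
(τ − ω×Iω)/I = (-0.1000, -0.2500, -0.0714)
ω + α·dt = (1.4950, 0.9875, 0.9964)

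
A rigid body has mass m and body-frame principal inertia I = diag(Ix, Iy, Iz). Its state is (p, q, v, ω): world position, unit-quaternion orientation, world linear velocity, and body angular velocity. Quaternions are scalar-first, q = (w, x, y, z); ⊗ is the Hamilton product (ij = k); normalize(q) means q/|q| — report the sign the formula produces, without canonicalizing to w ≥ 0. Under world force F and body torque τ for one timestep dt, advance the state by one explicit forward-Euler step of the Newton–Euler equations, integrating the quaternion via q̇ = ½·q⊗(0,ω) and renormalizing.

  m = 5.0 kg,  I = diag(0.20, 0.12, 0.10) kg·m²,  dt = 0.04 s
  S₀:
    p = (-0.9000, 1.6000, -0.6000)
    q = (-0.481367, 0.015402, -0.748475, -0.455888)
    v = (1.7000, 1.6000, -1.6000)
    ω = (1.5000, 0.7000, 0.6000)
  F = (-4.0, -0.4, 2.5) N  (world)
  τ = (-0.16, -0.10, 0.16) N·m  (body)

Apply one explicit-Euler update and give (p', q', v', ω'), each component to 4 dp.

linear accel F/m = (-0.8000, -0.0800, 0.5000)
new position p' = (-0.8320, 1.6640, -0.6640)
new velocity v' = (1.6680, 1.5968, -1.5800)
angular accel α = (-0.7580, -1.5833, 2.4400)
ω + α·dt = (1.4697, 0.6367, 0.6976)
Hamilton product q⊗(0,ω) = (0.7743623, -0.8520139, -1.0300301, 0.8446737)
q + ½dt·q⊗(0,ω), renormalized = (-0.4656, -0.0016, -0.7686, -0.4387)

p' = (-0.8320, 1.6640, -0.6640)
q' = (-0.4656, -0.0016, -0.7686, -0.4387)
v' = (1.6680, 1.5968, -1.5800)
ω' = (1.4697, 0.6367, 0.6976)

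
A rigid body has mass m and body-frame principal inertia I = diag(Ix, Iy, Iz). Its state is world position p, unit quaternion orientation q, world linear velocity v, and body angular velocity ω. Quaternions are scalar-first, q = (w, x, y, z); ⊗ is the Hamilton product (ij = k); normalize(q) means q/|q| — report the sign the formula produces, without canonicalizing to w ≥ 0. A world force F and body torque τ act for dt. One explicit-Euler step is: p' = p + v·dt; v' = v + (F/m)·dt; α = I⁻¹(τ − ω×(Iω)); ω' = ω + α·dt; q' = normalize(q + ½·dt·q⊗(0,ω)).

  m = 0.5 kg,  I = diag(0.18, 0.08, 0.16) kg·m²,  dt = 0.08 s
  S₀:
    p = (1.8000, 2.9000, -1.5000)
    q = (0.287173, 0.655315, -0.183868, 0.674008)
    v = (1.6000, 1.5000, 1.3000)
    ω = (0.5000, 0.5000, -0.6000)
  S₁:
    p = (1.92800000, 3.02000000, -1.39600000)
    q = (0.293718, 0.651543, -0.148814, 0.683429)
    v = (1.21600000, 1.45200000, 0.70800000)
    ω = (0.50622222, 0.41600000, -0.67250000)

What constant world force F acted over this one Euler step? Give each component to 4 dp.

F = (-2.4000, -0.3000, -3.7000)

v₁ − v₀ = (-0.38400000, -0.04800000, -0.59200000)
applied force F = (-2.4000, -0.3000, -3.7000)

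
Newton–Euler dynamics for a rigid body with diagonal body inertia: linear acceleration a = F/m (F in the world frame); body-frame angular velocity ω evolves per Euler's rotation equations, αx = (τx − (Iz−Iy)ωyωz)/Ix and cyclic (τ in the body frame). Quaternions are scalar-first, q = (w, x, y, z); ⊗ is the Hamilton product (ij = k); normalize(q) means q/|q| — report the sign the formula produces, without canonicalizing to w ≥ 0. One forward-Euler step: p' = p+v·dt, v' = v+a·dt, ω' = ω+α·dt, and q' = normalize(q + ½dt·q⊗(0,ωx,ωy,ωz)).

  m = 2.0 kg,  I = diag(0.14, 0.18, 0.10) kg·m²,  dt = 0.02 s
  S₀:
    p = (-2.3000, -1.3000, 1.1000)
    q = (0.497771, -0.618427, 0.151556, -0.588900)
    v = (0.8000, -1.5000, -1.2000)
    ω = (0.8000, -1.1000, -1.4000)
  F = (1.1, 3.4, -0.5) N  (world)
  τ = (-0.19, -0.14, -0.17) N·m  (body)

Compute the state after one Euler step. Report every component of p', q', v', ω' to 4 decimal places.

gyro term ω×Iω = (-0.1232, -0.0448, -0.0352)
(τ − ω×Iω)/I = (-0.4771, -0.5289, -1.3480)
ω' = ω + α·dt = (0.7905, -1.1106, -1.4270)
q⊗(0,ω) = (-0.1630068, -0.4617516, -1.8844659, -0.1378545)
updated quaternion q' = (0.4960, -0.6229, 0.1327, -0.5902)
a = F/m = (0.5500, 1.7000, -0.2500)
p + v·dt = (-2.2840, -1.3300, 1.0760)
new velocity v' = (0.8110, -1.4660, -1.2050)

p' = (-2.2840, -1.3300, 1.0760)
q' = (0.4960, -0.6229, 0.1327, -0.5902)
v' = (0.8110, -1.4660, -1.2050)
ω' = (0.7905, -1.1106, -1.4270)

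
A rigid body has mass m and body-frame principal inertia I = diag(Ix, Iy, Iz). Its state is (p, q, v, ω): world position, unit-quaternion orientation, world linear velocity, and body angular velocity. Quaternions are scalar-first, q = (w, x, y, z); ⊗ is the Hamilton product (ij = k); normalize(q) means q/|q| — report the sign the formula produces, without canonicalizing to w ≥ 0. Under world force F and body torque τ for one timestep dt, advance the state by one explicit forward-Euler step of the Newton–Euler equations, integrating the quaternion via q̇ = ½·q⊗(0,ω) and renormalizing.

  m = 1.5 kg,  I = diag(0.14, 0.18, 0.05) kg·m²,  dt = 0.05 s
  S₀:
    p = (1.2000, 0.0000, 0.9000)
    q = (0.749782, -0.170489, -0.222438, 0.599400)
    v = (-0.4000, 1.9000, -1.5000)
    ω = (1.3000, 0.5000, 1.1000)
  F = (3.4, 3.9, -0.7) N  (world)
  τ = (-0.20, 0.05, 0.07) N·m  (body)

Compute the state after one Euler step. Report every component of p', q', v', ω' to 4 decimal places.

p' = (1.1800, 0.0950, 0.8250)
q' = (0.7409, -0.1596, -0.1887, 0.6245)
v' = (-0.2867, 2.0300, -1.5233)
ω' = (1.2541, 0.4781, 1.1440)

gyro term ω×Iω = (-0.0715, 0.1287, 0.0260)
(τ − ω×Iω)/I = (-0.9179, -0.4372, 0.8800)
ω' = ω + α·dt = (1.2541, 0.4781, 1.1440)
q⊗(0,ω) = (-0.3264853, 0.4303348, 1.3416489, 1.0286851)
q + ½dt·q⊗(0,ω), renormalized = (0.7409, -0.1596, -0.1887, 0.6245)
p' = p + v·dt = (1.1800, 0.0950, 0.8250)
v + (F/m)dt = (-0.2867, 2.0300, -1.5233)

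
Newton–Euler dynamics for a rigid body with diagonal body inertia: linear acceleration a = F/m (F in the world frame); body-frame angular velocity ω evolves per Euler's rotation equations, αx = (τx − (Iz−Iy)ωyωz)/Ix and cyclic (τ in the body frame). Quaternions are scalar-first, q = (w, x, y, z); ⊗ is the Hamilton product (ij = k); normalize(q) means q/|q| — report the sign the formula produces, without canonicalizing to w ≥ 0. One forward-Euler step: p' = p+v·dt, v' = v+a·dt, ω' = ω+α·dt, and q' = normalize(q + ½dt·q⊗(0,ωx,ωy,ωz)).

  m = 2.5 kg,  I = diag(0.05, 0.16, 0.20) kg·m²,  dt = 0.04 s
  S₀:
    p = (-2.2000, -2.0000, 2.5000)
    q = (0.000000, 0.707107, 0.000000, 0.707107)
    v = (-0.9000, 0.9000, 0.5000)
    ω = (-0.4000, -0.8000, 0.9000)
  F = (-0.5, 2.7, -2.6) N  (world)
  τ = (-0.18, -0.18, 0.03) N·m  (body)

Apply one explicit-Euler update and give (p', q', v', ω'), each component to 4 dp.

(τ − ω×Iω)/I = (-3.0240, -1.4625, -0.0260)
new body rate ω' = (-0.5210, -0.8585, 0.8990)
2q̇ = q⊗(0,ω) = (-0.3535535, 0.5656856, -0.9192391, -0.5656856)
updated quaternion q' = (-0.0071, 0.7182, -0.0184, 0.6956)
a = (-0.2000, 1.0800, -1.0400)
new position p' = (-2.2360, -1.9640, 2.5200)
new velocity v' = (-0.9080, 0.9432, 0.4584)

p' = (-2.2360, -1.9640, 2.5200)
q' = (-0.0071, 0.7182, -0.0184, 0.6956)
v' = (-0.9080, 0.9432, 0.4584)
ω' = (-0.5210, -0.8585, 0.8990)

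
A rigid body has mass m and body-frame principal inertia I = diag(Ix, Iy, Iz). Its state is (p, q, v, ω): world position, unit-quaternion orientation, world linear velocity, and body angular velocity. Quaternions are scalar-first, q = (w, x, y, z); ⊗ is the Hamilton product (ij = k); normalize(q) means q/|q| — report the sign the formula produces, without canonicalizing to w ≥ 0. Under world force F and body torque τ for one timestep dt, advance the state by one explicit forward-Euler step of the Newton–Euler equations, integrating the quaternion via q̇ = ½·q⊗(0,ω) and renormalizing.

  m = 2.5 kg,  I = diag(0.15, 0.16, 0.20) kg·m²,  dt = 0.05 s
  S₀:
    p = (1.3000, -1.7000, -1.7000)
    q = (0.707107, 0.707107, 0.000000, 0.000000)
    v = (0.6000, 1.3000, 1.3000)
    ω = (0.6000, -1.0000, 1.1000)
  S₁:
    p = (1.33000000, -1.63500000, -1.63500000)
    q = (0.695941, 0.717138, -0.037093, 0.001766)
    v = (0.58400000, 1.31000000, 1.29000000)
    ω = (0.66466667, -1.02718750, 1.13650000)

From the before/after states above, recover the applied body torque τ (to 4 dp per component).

ω₁ − ω₀ = (0.06466667, -0.02718750, 0.03650000)
I·α + gyro = (0.1500, -0.1200, 0.1400)

τ = (0.1500, -0.1200, 0.1400)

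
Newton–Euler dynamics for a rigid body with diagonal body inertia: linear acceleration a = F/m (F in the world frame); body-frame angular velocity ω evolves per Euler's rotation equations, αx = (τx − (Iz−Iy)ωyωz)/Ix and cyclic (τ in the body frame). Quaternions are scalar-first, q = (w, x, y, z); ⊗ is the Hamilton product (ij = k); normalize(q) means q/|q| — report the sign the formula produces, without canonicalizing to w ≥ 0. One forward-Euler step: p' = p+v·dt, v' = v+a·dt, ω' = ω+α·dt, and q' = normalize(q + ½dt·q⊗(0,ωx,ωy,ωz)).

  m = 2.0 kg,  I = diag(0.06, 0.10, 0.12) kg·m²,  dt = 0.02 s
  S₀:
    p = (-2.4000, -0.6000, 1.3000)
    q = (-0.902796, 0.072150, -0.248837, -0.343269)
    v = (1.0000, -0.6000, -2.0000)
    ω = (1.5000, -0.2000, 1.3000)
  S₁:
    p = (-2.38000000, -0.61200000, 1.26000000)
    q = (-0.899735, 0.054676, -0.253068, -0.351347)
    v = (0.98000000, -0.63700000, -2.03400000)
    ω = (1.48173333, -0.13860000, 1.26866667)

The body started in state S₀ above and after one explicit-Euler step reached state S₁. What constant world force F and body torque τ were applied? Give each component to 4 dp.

Δω = ω₁−ω₀ = (-0.01826667, 0.06140000, -0.03133333)
I·α + gyro = (-0.0600, 0.1900, -0.2000)
Δv = v₁−v₀ = (-0.02000000, -0.03700000, -0.03400000)
m·(v₁−v₀)/dt = (-2.0000, -3.7000, -3.4000)

F = (-2.0000, -3.7000, -3.4000)
τ = (-0.0600, 0.1900, -0.2000)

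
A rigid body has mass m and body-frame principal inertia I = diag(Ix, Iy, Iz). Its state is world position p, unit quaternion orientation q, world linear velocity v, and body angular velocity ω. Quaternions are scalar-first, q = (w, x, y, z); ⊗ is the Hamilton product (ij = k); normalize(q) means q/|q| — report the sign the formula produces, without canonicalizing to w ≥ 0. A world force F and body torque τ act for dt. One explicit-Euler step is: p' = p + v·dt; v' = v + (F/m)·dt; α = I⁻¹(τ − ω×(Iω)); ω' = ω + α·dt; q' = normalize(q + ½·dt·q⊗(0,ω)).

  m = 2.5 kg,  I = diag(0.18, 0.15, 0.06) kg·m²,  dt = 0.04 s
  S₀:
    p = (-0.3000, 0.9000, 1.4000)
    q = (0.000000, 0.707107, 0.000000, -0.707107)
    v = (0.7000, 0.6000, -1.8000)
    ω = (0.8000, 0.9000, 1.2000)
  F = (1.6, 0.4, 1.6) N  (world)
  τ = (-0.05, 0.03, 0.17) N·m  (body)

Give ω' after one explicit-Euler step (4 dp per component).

ω' = (0.8105, 0.8773, 1.3277)

(τ − ω×Iω)/I = (0.2622, -0.5680, 3.1933)
ω + α·dt = (0.8105, 0.8773, 1.3277)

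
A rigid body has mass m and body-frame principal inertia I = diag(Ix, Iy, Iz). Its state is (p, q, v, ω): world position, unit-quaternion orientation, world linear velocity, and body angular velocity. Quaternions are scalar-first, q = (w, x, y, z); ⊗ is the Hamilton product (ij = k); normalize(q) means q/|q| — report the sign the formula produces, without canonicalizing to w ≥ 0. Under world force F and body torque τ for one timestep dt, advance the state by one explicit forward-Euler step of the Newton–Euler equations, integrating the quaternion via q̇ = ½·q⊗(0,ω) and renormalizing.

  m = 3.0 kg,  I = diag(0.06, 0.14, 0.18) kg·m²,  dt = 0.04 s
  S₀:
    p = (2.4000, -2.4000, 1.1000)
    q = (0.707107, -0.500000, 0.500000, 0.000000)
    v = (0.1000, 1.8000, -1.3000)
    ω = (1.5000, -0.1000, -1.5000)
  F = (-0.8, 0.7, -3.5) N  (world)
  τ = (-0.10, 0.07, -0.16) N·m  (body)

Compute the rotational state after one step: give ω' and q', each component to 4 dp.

(τ − ω×Iω)/I = (-1.7667, -1.4286, -0.8222)
ω + α·dt = (1.4293, -0.1571, -1.5329)
2q̇ = q⊗(0,ω) = (0.8000000, 0.3106605, -0.8207107, -1.7606605)
updated quaternion q' = (0.7225, -0.4933, 0.4832, -0.0352)

ω' = (1.4293, -0.1571, -1.5329)
q' = (0.7225, -0.4933, 0.4832, -0.0352)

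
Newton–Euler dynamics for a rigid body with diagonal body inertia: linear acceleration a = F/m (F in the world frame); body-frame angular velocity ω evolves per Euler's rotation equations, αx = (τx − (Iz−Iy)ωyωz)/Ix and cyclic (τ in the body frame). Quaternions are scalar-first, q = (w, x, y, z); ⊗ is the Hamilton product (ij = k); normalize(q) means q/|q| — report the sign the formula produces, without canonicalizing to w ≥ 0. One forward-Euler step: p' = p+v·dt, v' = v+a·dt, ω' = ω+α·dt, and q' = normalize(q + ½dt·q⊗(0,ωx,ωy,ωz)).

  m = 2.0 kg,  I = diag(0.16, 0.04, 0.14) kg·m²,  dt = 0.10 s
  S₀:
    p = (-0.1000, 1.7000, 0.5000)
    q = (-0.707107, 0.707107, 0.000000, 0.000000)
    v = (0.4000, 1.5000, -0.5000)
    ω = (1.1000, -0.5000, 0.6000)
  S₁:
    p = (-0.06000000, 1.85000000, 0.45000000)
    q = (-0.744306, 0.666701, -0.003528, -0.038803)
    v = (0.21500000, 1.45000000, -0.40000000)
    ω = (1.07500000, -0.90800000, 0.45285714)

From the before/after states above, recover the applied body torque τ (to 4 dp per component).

τ = (-0.0700, -0.1500, -0.1400)

rate change Δω = (-0.02500000, -0.40800000, -0.14714286)
I·α + gyro = (-0.0700, -0.1500, -0.1400)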